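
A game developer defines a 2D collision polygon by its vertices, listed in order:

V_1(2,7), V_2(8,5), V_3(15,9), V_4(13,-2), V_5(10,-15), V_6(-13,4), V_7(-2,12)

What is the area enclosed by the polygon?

356

Apply the surveyor's formula: 2A = Σ (x_i·y_{i+1} − x_{i+1}·y_i), indices taken mod 7.
Cross-terms: -46, -3, -147, -175, -155, -148, -38  ⇒  Σ = -712
Area = |Σ|/2 = 356.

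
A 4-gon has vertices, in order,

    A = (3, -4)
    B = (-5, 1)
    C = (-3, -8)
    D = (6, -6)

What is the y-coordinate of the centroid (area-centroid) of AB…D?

Apply the surveyor's formula. First the cross-terms c_i = x_i·y_{i+1} − x_{i+1}·y_i:
  -17, 43, 66, -6  ⇒  2A = 86, A = 43.
Then Σ (y_i + y_{i+1})·c_i = -1114, so ȳ = -1114 / (6·43) = -557/129.

-557/129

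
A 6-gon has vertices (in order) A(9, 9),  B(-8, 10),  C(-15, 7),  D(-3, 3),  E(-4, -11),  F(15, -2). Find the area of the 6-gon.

301.5

Apply Gauss's area formula: 2A = Σ (x_i·y_{i+1} − x_{i+1}·y_i), indices taken mod 6.
Σ = (162) + (94) + (-24) + (45) + (173) + (153) = 603
Area = |Σ|/2 = 301.5.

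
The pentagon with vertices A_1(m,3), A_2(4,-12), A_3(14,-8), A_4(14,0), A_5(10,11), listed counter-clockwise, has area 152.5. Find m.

The doubled signed area Σ (x_i y_{i+1} − x_{i+1} y_i) is linear in m.
With m=0 it equals 420; the coefficient of m is -23 (from the two edges through A_1).
So -23·m + 420 = 2·152.5 = 305 ⇒ m = 5.

5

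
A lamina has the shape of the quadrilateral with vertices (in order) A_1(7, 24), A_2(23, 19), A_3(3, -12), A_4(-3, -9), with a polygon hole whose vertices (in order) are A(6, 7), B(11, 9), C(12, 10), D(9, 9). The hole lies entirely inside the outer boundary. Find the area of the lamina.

Outer boundary:
Cross-terms: -419, -333, -63, -9  ⇒  Σ = -824
Area = |Σ|/2 = 412.
Hole:
Apply the surveyor's formula: 2A = Σ (x_i·y_{i+1} − x_{i+1}·y_i), indices taken mod 4.
Cross-terms: -23, 2, 18, 9  ⇒  Σ = 6
Area = |Σ|/2 = 3.
Net area = 412 − 3 = 409.

409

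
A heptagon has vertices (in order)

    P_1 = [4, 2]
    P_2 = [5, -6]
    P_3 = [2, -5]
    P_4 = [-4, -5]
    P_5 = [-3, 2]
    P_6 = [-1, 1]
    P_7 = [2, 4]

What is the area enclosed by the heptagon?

Apply the shoelace formula: 2A = Σ (x_i·y_{i+1} − x_{i+1}·y_i), indices taken mod 7.
Σ = (-34) + (-13) + (-30) + (-23) + (-1) + (-6) + (-12) = -119
Area = |Σ|/2 = 59.5.

59.5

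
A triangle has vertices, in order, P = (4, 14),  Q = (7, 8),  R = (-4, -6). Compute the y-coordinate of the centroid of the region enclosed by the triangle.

Apply the shoelace formula. First the cross-terms c_i = x_i·y_{i+1} − x_{i+1}·y_i:
  -66, -10, -32  ⇒  2A = -108, A = -54.
Then Σ (y_i + y_{i+1})·c_i = -1728, so ȳ = -1728 / (6·(-54)) = 16/3.

16/3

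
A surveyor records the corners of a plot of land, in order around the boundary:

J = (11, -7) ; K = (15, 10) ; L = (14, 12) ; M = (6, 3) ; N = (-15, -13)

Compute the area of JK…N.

220

Apply the shoelace formula: 2A = Σ (x_i·y_{i+1} − x_{i+1}·y_i), indices taken mod 5.
Σ = (215) + (40) + (-30) + (-33) + (248) = 440
Area = |Σ|/2 = 220.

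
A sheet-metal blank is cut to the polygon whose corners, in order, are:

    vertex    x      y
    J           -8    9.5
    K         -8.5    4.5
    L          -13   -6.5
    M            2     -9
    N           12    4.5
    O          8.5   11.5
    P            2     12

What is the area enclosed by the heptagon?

Apply the shoelace formula: 2A = Σ (x_i·y_{i+1} − x_{i+1}·y_i), indices taken mod 7.
Σ = (44.75) + (113.75) + (130) + (117) + (99.75) + (79) + (115) = 699.25
Area = |Σ|/2 = 349.625.

349.625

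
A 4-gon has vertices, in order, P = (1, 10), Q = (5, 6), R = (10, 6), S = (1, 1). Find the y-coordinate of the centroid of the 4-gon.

937/183

Apply the shoelace (surveyor's) formula. First the cross-terms c_i = x_i·y_{i+1} − x_{i+1}·y_i:
  -44, -30, 4, 9  ⇒  2A = -61, A = -30.5.
Then Σ (y_i + y_{i+1})·c_i = -937, so ȳ = -937 / (6·(-30.5)) = 937/183.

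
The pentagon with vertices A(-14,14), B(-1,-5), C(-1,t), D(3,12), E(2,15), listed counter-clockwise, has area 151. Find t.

Write out the shoelace sum; only the two edges meeting at C involve t:
2·Area = [((-1)·t − (-1)·(-5)) + ((-1)·12 − 3·t)] + 343
       = -4·t + 326 = 302
⇒ t = 6.

6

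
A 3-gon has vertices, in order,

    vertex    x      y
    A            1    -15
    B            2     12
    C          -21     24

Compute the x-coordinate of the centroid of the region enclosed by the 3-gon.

-6

Apply the shoelace formula. First the cross-terms c_i = x_i·y_{i+1} − x_{i+1}·y_i:
  42, 300, 291  ⇒  2A = 633, A = 316.5.
Then Σ (x_i + x_{i+1})·c_i = -11394, so x̄ = -11394 / (6·316.5) = -6.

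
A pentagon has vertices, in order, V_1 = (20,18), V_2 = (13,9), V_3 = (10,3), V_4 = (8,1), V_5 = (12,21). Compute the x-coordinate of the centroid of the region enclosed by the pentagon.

Apply the shoelace (surveyor's) formula. First the cross-terms c_i = x_i·y_{i+1} − x_{i+1}·y_i:
  -54, -51, -14, 156, -204  ⇒  2A = -167, A = -83.5.
Then Σ (x_i + x_{i+1})·c_i = -6615, so x̄ = -6615 / (6·(-83.5)) = 2205/167.

2205/167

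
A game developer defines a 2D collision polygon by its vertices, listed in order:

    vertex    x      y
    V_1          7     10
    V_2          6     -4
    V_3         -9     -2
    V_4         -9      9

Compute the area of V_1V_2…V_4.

Apply the surveyor's formula: 2A = Σ (x_i·y_{i+1} − x_{i+1}·y_i), indices taken mod 4.
Cross-terms: -88, -48, -99, -153  ⇒  Σ = -388
Area = |Σ|/2 = 194.

194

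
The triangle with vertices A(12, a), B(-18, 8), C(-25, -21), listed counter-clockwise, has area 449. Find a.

The doubled signed area Σ (x_i y_{i+1} − x_{i+1} y_i) is linear in a.
With a=0 it equals 926; the coefficient of a is -7 (from the two edges through A).
So -7·a + 926 = 2·449 = 898 ⇒ a = 4.

4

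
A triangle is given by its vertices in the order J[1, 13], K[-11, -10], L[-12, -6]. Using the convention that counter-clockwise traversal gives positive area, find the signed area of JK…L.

-35.5

Σ = (133) + (-54) + (-150) = -71
Signed area = Σ/2 = -35.5 (negative ⇒ clockwise traversal).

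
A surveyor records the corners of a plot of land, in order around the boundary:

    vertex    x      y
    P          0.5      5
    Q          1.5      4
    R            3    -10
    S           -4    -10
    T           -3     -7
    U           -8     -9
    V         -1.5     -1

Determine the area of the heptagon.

73

Σ = (-5.5) + (-27) + (-70) + (-2) + (-29) + (-5.5) + (-7) = -146
Area = |Σ|/2 = 73.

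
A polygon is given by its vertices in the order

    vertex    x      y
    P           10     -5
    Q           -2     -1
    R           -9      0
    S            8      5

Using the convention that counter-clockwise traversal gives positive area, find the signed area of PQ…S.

Cross-terms: -20, -9, -45, -90  ⇒  Σ = -164
Signed area = Σ/2 = -82 (negative ⇒ clockwise traversal).

-82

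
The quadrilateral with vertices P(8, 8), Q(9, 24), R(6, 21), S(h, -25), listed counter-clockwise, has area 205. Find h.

Write out the shoelace sum; only the two edges meeting at S involve h:
2·Area = [(6·(-25) − h·21) + (h·8 − 8·(-25))] + 165
       = -13·h + 215 = 410
⇒ h = -15.

-15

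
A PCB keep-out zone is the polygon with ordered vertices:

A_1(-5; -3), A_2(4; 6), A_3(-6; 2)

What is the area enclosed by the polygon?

Cross-terms: -18, 44, 28  ⇒  Σ = 54
Area = |Σ|/2 = 27.

27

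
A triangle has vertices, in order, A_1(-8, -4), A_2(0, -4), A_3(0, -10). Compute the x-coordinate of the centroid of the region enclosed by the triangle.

-8/3

Apply the surveyor's formula. First the cross-terms c_i = x_i·y_{i+1} − x_{i+1}·y_i:
  32, 0, -80  ⇒  2A = -48, A = -24.
Then Σ (x_i + x_{i+1})·c_i = 384, so x̄ = 384 / (6·(-24)) = -8/3.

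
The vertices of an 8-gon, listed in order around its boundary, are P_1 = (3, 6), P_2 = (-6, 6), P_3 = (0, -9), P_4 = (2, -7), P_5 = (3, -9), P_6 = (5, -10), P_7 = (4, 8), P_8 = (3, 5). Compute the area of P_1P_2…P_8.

111.5

Cross-terms: 54, 54, 18, 3, 15, 80, -4, 3  ⇒  Σ = 223
Area = |Σ|/2 = 111.5.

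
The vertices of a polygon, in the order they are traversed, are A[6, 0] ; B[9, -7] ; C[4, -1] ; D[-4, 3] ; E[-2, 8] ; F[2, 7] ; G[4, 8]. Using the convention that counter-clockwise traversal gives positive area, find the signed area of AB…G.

-65.5

Apply Gauss's area formula: 2A = Σ (x_i·y_{i+1} − x_{i+1}·y_i), indices taken mod 7.
Σ = (-42) + (19) + (8) + (-26) + (-30) + (-12) + (-48) = -131
Signed area = Σ/2 = -65.5 (negative ⇒ clockwise traversal).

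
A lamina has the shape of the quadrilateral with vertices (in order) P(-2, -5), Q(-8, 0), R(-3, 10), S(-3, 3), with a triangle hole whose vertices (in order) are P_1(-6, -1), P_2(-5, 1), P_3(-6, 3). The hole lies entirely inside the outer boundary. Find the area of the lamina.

Outer boundary:
Apply the shoelace (surveyor's) formula: 2A = Σ (x_i·y_{i+1} − x_{i+1}·y_i), indices taken mod 4.
P→Q: (-2)(0) − (-8)(-5) = -40
Q→R: (-8)(10) − (-3)(0) = -80
R→S: (-3)(3) − (-3)(10) = 21
S→P: (-3)(-5) − (-2)(3) = 21
Σ = -78
Area = |Σ|/2 = 39.
Hole:
Σ = (-11) + (-9) + (24) = 4
Area = |Σ|/2 = 2.
Net area = 39 − 2 = 37.

37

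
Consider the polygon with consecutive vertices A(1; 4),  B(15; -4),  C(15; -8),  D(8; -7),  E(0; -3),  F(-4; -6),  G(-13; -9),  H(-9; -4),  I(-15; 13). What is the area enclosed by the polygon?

Apply the shoelace (surveyor's) formula: 2A = Σ (x_i·y_{i+1} − x_{i+1}·y_i), indices taken mod 9.
A→B: (1)(-4) − (15)(4) = -64
B→C: (15)(-8) − (15)(-4) = -60
C→D: (15)(-7) − (8)(-8) = -41
D→E: (8)(-3) − (0)(-7) = -24
E→F: (0)(-6) − (-4)(-3) = -12
F→G: (-4)(-9) − (-13)(-6) = -42
G→H: (-13)(-4) − (-9)(-9) = -29
H→I: (-9)(13) − (-15)(-4) = -177
I→A: (-15)(4) − (1)(13) = -73
Σ = -522
Area = |Σ|/2 = 261.

261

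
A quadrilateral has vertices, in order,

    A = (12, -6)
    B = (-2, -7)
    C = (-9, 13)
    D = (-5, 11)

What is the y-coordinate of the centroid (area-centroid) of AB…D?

Apply the surveyor's formula. First the cross-terms c_i = x_i·y_{i+1} − x_{i+1}·y_i:
  -96, -89, -34, -102  ⇒  2A = -321, A = -160.5.
Then Σ (y_i + y_{i+1})·c_i = -612, so ȳ = -612 / (6·(-160.5)) = 68/107.

68/107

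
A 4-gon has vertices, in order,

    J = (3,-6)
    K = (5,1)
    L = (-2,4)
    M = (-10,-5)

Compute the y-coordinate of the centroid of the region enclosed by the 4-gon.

Apply the shoelace formula. First the cross-terms c_i = x_i·y_{i+1} − x_{i+1}·y_i:
  33, 22, 50, 75  ⇒  2A = 180, A = 90.
Then Σ (y_i + y_{i+1})·c_i = -930, so ȳ = -930 / (6·90) = -31/18.

-31/18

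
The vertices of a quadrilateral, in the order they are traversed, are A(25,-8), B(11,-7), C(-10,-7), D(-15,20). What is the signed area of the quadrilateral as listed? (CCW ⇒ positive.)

-459.5

Apply the surveyor's formula: 2A = Σ (x_i·y_{i+1} − x_{i+1}·y_i), indices taken mod 4.
Σ = (-87) + (-147) + (-305) + (-380) = -919
Signed area = Σ/2 = -459.5 (negative ⇒ clockwise traversal).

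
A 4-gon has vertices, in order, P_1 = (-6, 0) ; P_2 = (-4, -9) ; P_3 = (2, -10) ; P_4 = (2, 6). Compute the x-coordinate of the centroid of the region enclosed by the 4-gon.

Apply the surveyor's formula. First the cross-terms c_i = x_i·y_{i+1} − x_{i+1}·y_i:
  54, 58, 32, 36  ⇒  2A = 180, A = 90.
Then Σ (x_i + x_{i+1})·c_i = -672, so x̄ = -672 / (6·90) = -56/45.

-56/45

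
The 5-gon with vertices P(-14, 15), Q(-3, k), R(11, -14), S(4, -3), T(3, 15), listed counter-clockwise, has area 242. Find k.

Write out the shoelace sum; only the two edges meeting at Q involve k:
2·Area = [((-14)·k − (-3)·15) + ((-3)·(-14) − 11·k)] + 347
       = -25·k + 434 = 484
⇒ k = -2.

-2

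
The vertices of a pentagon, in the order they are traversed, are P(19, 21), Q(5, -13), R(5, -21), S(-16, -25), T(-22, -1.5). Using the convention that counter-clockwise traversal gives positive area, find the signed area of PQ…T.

-906.25

Apply the shoelace (surveyor's) formula: 2A = Σ (x_i·y_{i+1} − x_{i+1}·y_i), indices taken mod 5.
Σ = (-352) + (-40) + (-461) + (-526) + (-433.5) = -1812.5
Signed area = Σ/2 = -906.25 (negative ⇒ clockwise traversal).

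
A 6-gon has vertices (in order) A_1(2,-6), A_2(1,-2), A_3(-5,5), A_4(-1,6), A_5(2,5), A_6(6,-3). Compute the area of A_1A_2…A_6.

Apply the shoelace formula: 2A = Σ (x_i·y_{i+1} − x_{i+1}·y_i), indices taken mod 6.
Σ = (2) + (-5) + (-25) + (-17) + (-36) + (-30) = -111
Area = |Σ|/2 = 55.5.

55.5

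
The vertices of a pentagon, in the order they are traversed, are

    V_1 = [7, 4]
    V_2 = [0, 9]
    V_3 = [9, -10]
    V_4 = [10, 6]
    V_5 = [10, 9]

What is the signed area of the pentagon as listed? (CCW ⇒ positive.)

Apply the shoelace (surveyor's) formula: 2A = Σ (x_i·y_{i+1} − x_{i+1}·y_i), indices taken mod 5.
Σ = (63) + (-81) + (154) + (30) + (-23) = 143
Signed area = Σ/2 = 71.5 (positive ⇒ counter-clockwise traversal).

71.5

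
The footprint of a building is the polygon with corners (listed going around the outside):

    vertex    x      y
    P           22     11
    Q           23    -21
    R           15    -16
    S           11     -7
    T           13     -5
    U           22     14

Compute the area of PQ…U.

217.5

Apply the shoelace formula: 2A = Σ (x_i·y_{i+1} − x_{i+1}·y_i), indices taken mod 6.
Σ = (-715) + (-53) + (71) + (36) + (292) + (-66) = -435
Area = |Σ|/2 = 217.5.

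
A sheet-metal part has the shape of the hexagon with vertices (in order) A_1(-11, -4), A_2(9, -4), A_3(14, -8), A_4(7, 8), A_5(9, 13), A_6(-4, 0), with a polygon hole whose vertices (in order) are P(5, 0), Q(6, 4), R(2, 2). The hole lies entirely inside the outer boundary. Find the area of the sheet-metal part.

152.5

Outer boundary:
Σ = (80) + (-16) + (168) + (19) + (52) + (16) = 319
Area = |Σ|/2 = 159.5.
Hole:
Cross-terms: 20, 4, -10  ⇒  Σ = 14
Area = |Σ|/2 = 7.
Net area = 159.5 − 7 = 152.5.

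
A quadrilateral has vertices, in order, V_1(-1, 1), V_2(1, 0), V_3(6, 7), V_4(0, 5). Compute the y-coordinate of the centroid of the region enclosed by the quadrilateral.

Apply the shoelace formula. First the cross-terms c_i = x_i·y_{i+1} − x_{i+1}·y_i:
  -1, 7, 30, 5  ⇒  2A = 41, A = 20.5.
Then Σ (y_i + y_{i+1})·c_i = 438, so ȳ = 438 / (6·20.5) = 146/41.

146/41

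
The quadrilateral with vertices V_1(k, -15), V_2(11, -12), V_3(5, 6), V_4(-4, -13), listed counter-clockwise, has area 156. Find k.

The doubled signed area Σ (x_i y_{i+1} − x_{i+1} y_i) is linear in k.
With k=0 it equals 310; the coefficient of k is 1 (from the two edges through V_1).
So 1·k + 310 = 2·156 = 312 ⇒ k = 2.

2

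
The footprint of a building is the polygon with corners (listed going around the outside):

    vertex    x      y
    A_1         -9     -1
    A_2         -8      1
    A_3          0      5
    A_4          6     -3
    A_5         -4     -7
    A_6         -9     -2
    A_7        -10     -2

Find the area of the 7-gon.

103

A_1→A_2: (-9)(1) − (-8)(-1) = -17
A_2→A_3: (-8)(5) − (0)(1) = -40
A_3→A_4: (0)(-3) − (6)(5) = -30
A_4→A_5: (6)(-7) − (-4)(-3) = -54
A_5→A_6: (-4)(-2) − (-9)(-7) = -55
A_6→A_7: (-9)(-2) − (-10)(-2) = -2
A_7→A_1: (-10)(-1) − (-9)(-2) = -8
Σ = -206
Area = |Σ|/2 = 103.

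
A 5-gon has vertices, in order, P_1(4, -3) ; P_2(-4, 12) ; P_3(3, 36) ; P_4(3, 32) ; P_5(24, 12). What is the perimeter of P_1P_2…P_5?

|P_1P_2| = √((-8)² + (15)²) = √289 = 17
|P_2P_3| = √((7)² + (24)²) = √625 = 25
|P_3P_4| = √((0)² + (-4)²) = √16 = 4
|P_4P_5| = √((21)² + (-20)²) = √841 = 29
|P_5P_1| = √((-20)² + (-15)²) = √625 = 25
Perimeter = 17 + 25 + 4 + 29 + 25 = 100.

100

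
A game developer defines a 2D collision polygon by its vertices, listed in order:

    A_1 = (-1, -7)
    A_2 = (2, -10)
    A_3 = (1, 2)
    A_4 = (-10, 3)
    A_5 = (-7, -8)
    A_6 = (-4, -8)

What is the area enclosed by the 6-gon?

Apply the shoelace (surveyor's) formula: 2A = Σ (x_i·y_{i+1} − x_{i+1}·y_i), indices taken mod 6.
Σ = (24) + (14) + (23) + (101) + (24) + (20) = 206
Area = |Σ|/2 = 103.

103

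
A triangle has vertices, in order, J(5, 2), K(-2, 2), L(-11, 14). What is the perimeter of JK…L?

|JK| = √((-7)² + (0)²) = √49 = 7
|KL| = √((-9)² + (12)²) = √225 = 15
|LJ| = √((16)² + (-12)²) = √400 = 20
Perimeter = 7 + 15 + 20 = 42.

42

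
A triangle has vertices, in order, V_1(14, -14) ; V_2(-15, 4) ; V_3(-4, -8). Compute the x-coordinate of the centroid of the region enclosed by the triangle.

Apply the shoelace (surveyor's) formula. First the cross-terms c_i = x_i·y_{i+1} − x_{i+1}·y_i:
  -154, 136, 168  ⇒  2A = 150, A = 75.
Then Σ (x_i + x_{i+1})·c_i = -750, so x̄ = -750 / (6·75) = -5/3.

-5/3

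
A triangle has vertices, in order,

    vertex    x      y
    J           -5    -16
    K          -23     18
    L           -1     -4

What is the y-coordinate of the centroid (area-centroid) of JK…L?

-2/3

Apply Gauss's area formula. First the cross-terms c_i = x_i·y_{i+1} − x_{i+1}·y_i:
  -458, 110, -4  ⇒  2A = -352, A = -176.
Then Σ (y_i + y_{i+1})·c_i = 704, so ȳ = 704 / (6·(-176)) = -2/3.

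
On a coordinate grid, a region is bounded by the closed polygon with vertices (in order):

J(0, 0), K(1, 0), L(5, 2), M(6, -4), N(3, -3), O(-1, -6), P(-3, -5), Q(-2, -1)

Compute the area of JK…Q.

38.5

J→K: (0)(0) − (1)(0) = 0
K→L: (1)(2) − (5)(0) = 2
L→M: (5)(-4) − (6)(2) = -32
M→N: (6)(-3) − (3)(-4) = -6
N→O: (3)(-6) − (-1)(-3) = -21
O→P: (-1)(-5) − (-3)(-6) = -13
P→Q: (-3)(-1) − (-2)(-5) = -7
Q→J: (-2)(0) − (0)(-1) = 0
Σ = -77
Area = |Σ|/2 = 38.5.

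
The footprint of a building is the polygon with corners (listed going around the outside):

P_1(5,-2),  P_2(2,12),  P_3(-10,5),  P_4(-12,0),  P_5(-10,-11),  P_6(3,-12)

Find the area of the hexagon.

Σ = (64) + (130) + (60) + (132) + (153) + (54) = 593
Area = |Σ|/2 = 296.5.

296.5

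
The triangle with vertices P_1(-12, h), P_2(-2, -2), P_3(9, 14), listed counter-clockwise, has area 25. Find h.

-12

Write out the shoelace sum; only the two edges meeting at P_1 involve h:
2·Area = [(9·h − (-12)·14) + ((-12)·(-2) − (-2)·h)] + -10
       = 11·h + 182 = 50
⇒ h = -12.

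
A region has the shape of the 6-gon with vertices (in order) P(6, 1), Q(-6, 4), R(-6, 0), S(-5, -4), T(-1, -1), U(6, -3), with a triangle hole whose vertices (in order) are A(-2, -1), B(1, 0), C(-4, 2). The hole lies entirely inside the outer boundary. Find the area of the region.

50.5

Outer boundary:
Apply the surveyor's formula: 2A = Σ (x_i·y_{i+1} − x_{i+1}·y_i), indices taken mod 6.
Cross-terms: 30, 24, 24, 1, 9, 24  ⇒  Σ = 112
Area = |Σ|/2 = 56.
Hole:
Cross-terms: 1, 2, 8  ⇒  Σ = 11
Area = |Σ|/2 = 5.5.
Net area = 56 − 5.5 = 50.5.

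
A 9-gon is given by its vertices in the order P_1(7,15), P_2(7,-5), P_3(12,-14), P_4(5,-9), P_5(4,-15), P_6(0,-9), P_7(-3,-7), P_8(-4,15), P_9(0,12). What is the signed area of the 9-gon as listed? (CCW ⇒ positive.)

Apply Gauss's area formula: 2A = Σ (x_i·y_{i+1} − x_{i+1}·y_i), indices taken mod 9.
Cross-terms: -140, -38, -38, -39, -36, -27, -73, -48, -84  ⇒  Σ = -523
Signed area = Σ/2 = -261.5 (negative ⇒ clockwise traversal).

-261.5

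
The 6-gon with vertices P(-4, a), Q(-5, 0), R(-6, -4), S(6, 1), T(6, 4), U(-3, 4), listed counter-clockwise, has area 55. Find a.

1

The doubled signed area Σ (x_i y_{i+1} − x_{i+1} y_i) is linear in a.
With a=0 it equals 108; the coefficient of a is 2 (from the two edges through P).
So 2·a + 108 = 2·55 = 110 ⇒ a = 1.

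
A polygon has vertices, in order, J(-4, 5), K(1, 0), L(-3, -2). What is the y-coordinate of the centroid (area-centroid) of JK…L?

1

Apply Gauss's area formula. First the cross-terms c_i = x_i·y_{i+1} − x_{i+1}·y_i:
  -5, -2, -23  ⇒  2A = -30, A = -15.
Then Σ (y_i + y_{i+1})·c_i = -90, so ȳ = -90 / (6·(-15)) = 1.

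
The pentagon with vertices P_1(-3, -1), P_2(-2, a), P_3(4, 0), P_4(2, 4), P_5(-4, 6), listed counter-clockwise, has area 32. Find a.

The doubled signed area Σ (x_i y_{i+1} − x_{i+1} y_i) is linear in a.
With a=0 it equals 64; the coefficient of a is -7 (from the two edges through P_2).
So -7·a + 64 = 2·32 = 64 ⇒ a = 0.

0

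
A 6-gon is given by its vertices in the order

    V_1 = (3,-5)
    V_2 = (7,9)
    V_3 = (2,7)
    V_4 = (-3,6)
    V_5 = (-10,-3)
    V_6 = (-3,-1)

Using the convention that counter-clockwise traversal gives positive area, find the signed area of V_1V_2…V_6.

107

Apply the shoelace (surveyor's) formula: 2A = Σ (x_i·y_{i+1} − x_{i+1}·y_i), indices taken mod 6.
Σ = (62) + (31) + (33) + (69) + (1) + (18) = 214
Signed area = Σ/2 = 107 (positive ⇒ counter-clockwise traversal).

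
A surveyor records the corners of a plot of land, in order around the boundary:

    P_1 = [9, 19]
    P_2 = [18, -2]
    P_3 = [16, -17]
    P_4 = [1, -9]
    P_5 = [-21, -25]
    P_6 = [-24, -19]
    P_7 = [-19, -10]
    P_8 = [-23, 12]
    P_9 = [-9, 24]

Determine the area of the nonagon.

Apply Gauss's area formula: 2A = Σ (x_i·y_{i+1} − x_{i+1}·y_i), indices taken mod 9.
P_1→P_2: (9)(-2) − (18)(19) = -360
P_2→P_3: (18)(-17) − (16)(-2) = -274
P_3→P_4: (16)(-9) − (1)(-17) = -127
P_4→P_5: (1)(-25) − (-21)(-9) = -214
P_5→P_6: (-21)(-19) − (-24)(-25) = -201
P_6→P_7: (-24)(-10) − (-19)(-19) = -121
P_7→P_8: (-19)(12) − (-23)(-10) = -458
P_8→P_9: (-23)(24) − (-9)(12) = -444
P_9→P_1: (-9)(19) − (9)(24) = -387
Σ = -2586
Area = |Σ|/2 = 1293.

1293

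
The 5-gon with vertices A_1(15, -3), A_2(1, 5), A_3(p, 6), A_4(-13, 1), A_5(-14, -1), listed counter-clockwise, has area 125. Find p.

Write out the shoelace sum; only the two edges meeting at A_3 involve p:
2·Area = [(1·6 − p·5) + (p·1 − (-13)·6)] + 162
       = -4·p + 246 = 250
⇒ p = -1.

-1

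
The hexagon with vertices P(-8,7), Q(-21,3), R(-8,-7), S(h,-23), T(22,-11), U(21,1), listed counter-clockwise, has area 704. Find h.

-4

Write out the shoelace sum; only the two edges meeting at S involve h:
2·Area = [((-8)·(-23) − h·(-7)) + (h·(-11) − 22·(-23))] + 702
       = -4·h + 1392 = 1408
⇒ h = -4.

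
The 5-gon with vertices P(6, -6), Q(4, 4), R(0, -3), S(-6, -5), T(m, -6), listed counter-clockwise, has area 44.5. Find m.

1

The doubled signed area Σ (x_i y_{i+1} − x_{i+1} y_i) is linear in m.
With m=0 it equals 90; the coefficient of m is -1 (from the two edges through T).
So -1·m + 90 = 2·44.5 = 89 ⇒ m = 1.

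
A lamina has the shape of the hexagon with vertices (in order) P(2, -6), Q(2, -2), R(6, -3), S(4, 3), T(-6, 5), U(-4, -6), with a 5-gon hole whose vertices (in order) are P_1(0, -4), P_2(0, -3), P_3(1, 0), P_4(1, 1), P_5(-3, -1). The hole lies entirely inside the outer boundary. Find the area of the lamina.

78

Outer boundary:
Apply the shoelace (surveyor's) formula: 2A = Σ (x_i·y_{i+1} − x_{i+1}·y_i), indices taken mod 6.
Σ = (8) + (6) + (30) + (38) + (56) + (36) = 174
Area = |Σ|/2 = 87.
Hole:
Apply the shoelace formula: 2A = Σ (x_i·y_{i+1} − x_{i+1}·y_i), indices taken mod 5.
Cross-terms: 0, 3, 1, 2, 12  ⇒  Σ = 18
Area = |Σ|/2 = 9.
Net area = 87 − 9 = 78.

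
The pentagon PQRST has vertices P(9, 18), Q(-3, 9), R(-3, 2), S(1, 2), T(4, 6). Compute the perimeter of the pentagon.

44

|PQ| = √((-12)² + (-9)²) = √225 = 15
|QR| = √((0)² + (-7)²) = √49 = 7
|RS| = √((4)² + (0)²) = √16 = 4
|ST| = √((3)² + (4)²) = √25 = 5
|TP| = √((5)² + (12)²) = √169 = 13
Perimeter = 15 + 7 + 4 + 5 + 13 = 44.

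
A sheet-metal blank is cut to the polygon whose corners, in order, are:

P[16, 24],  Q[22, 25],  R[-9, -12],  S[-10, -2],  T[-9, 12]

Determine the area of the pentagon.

Apply the shoelace formula: 2A = Σ (x_i·y_{i+1} − x_{i+1}·y_i), indices taken mod 5.
P→Q: (16)(25) − (22)(24) = -128
Q→R: (22)(-12) − (-9)(25) = -39
R→S: (-9)(-2) − (-10)(-12) = -102
S→T: (-10)(12) − (-9)(-2) = -138
T→P: (-9)(24) − (16)(12) = -408
Σ = -815
Area = |Σ|/2 = 407.5.

407.5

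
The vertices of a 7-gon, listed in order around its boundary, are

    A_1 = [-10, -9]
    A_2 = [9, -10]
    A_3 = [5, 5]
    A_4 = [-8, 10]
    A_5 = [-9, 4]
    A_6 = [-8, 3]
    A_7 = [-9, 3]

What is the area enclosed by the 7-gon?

271.5

Apply the shoelace (surveyor's) formula: 2A = Σ (x_i·y_{i+1} − x_{i+1}·y_i), indices taken mod 7.
Cross-terms: 181, 95, 90, 58, 5, 3, 111  ⇒  Σ = 543
Area = |Σ|/2 = 271.5.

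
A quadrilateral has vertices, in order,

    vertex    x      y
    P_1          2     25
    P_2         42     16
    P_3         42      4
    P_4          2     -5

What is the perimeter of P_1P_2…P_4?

124

|P_1P_2| = √((40)² + (-9)²) = √1681 = 41
|P_2P_3| = √((0)² + (-12)²) = √144 = 12
|P_3P_4| = √((-40)² + (-9)²) = √1681 = 41
|P_4P_1| = √((0)² + (30)²) = √900 = 30
Perimeter = 41 + 12 + 41 + 30 = 124.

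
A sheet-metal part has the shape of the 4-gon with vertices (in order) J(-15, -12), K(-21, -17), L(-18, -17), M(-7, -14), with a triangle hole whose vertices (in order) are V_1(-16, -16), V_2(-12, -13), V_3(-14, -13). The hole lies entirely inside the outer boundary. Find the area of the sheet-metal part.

27.5

Outer boundary:
Apply the shoelace formula: 2A = Σ (x_i·y_{i+1} − x_{i+1}·y_i), indices taken mod 4.
Σ = (3) + (51) + (133) + (-126) = 61
Area = |Σ|/2 = 30.5.
Hole:
Cross-terms: 16, -26, 16  ⇒  Σ = 6
Area = |Σ|/2 = 3.
Net area = 30.5 − 3 = 27.5.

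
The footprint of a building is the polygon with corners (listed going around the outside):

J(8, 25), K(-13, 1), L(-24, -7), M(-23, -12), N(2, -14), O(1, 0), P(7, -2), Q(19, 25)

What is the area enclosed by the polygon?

710.5

Apply the surveyor's formula: 2A = Σ (x_i·y_{i+1} − x_{i+1}·y_i), indices taken mod 8.
Cross-terms: 333, 115, 127, 346, 14, -2, 213, 275  ⇒  Σ = 1421
Area = |Σ|/2 = 710.5.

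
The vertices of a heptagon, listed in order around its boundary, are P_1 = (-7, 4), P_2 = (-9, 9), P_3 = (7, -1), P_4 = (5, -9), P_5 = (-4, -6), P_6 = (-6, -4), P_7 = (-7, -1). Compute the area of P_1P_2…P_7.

141

Apply the shoelace formula: 2A = Σ (x_i·y_{i+1} − x_{i+1}·y_i), indices taken mod 7.
Σ = (-27) + (-54) + (-58) + (-66) + (-20) + (-22) + (-35) = -282
Area = |Σ|/2 = 141.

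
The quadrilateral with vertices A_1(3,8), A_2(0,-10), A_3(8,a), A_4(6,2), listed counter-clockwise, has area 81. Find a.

-9

Write out the shoelace sum; only the two edges meeting at A_3 involve a:
2·Area = [(0·a − 8·(-10)) + (8·2 − 6·a)] + 12
       = -6·a + 108 = 162
⇒ a = -9.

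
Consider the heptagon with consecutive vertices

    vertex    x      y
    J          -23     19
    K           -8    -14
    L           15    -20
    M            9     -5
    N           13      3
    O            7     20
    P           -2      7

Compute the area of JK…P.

Σ = (474) + (370) + (105) + (92) + (239) + (89) + (123) = 1492
Area = |Σ|/2 = 746.

746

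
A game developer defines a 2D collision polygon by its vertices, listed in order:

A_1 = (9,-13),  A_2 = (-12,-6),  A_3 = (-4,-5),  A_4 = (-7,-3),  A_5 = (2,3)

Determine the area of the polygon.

132.5

Apply the shoelace formula: 2A = Σ (x_i·y_{i+1} − x_{i+1}·y_i), indices taken mod 5.
Σ = (-210) + (36) + (-23) + (-15) + (-53) = -265
Area = |Σ|/2 = 132.5.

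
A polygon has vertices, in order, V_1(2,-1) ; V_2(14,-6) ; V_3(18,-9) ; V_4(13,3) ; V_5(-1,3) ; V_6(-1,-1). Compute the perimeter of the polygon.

|V_1V_2| = √((12)² + (-5)²) = √169 = 13
|V_2V_3| = √((4)² + (-3)²) = √25 = 5
|V_3V_4| = √((-5)² + (12)²) = √169 = 13
|V_4V_5| = √((-14)² + (0)²) = √196 = 14
|V_5V_6| = √((0)² + (-4)²) = √16 = 4
|V_6V_1| = √((3)² + (0)²) = √9 = 3
Perimeter = 13 + 5 + 13 + 14 + 4 + 3 = 52.

52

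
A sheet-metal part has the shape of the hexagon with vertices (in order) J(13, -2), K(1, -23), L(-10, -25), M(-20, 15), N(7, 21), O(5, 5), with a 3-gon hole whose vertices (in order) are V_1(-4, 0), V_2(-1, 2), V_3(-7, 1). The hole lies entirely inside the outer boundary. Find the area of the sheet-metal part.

Outer boundary:
Apply the shoelace formula: 2A = Σ (x_i·y_{i+1} − x_{i+1}·y_i), indices taken mod 6.
J→K: (13)(-23) − (1)(-2) = -297
K→L: (1)(-25) − (-10)(-23) = -255
L→M: (-10)(15) − (-20)(-25) = -650
M→N: (-20)(21) − (7)(15) = -525
N→O: (7)(5) − (5)(21) = -70
O→J: (5)(-2) − (13)(5) = -75
Σ = -1872
Area = |Σ|/2 = 936.
Hole:
Σ = (-8) + (13) + (4) = 9
Area = |Σ|/2 = 4.5.
Net area = 936 − 4.5 = 931.5.

931.5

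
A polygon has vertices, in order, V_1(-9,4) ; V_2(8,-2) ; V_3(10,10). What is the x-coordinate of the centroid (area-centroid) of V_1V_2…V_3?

3

Apply Gauss's area formula. First the cross-terms c_i = x_i·y_{i+1} − x_{i+1}·y_i:
  -14, 100, 130  ⇒  2A = 216, A = 108.
Then Σ (x_i + x_{i+1})·c_i = 1944, so x̄ = 1944 / (6·108) = 3.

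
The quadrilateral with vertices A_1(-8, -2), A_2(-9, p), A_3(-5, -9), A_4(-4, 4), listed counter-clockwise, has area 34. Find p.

Write out the shoelace sum; only the two edges meeting at A_2 involve p:
2·Area = [((-8)·p − (-9)·(-2)) + ((-9)·(-9) − (-5)·p)] + -16
       = -3·p + 47 = 68
⇒ p = -7.

-7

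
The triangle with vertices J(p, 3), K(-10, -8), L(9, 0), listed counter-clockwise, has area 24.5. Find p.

10

Write out the shoelace sum; only the two edges meeting at J involve p:
2·Area = [(9·3 − p·0) + (p·(-8) − (-10)·3)] + 72
       = -8·p + 129 = 49
⇒ p = 10.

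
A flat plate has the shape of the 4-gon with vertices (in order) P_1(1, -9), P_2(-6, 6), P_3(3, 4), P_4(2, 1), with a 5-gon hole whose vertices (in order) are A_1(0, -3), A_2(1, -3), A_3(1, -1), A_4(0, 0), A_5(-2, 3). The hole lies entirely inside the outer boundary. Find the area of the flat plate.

51.5

Outer boundary:
Apply Gauss's area formula: 2A = Σ (x_i·y_{i+1} − x_{i+1}·y_i), indices taken mod 4.
P_1→P_2: (1)(6) − (-6)(-9) = -48
P_2→P_3: (-6)(4) − (3)(6) = -42
P_3→P_4: (3)(1) − (2)(4) = -5
P_4→P_1: (2)(-9) − (1)(1) = -19
Σ = -114
Area = |Σ|/2 = 57.
Hole:
Apply the shoelace formula: 2A = Σ (x_i·y_{i+1} − x_{i+1}·y_i), indices taken mod 5.
Cross-terms: 3, 2, 0, 0, 6  ⇒  Σ = 11
Area = |Σ|/2 = 5.5.
Net area = 57 − 5.5 = 51.5.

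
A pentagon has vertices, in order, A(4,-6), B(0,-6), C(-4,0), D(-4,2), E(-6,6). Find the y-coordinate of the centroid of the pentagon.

-40/21

Apply the shoelace (surveyor's) formula. First the cross-terms c_i = x_i·y_{i+1} − x_{i+1}·y_i:
  -24, -24, -8, -12, 12  ⇒  2A = -56, A = -28.
Then Σ (y_i + y_{i+1})·c_i = 320, so ȳ = 320 / (6·(-28)) = -40/21.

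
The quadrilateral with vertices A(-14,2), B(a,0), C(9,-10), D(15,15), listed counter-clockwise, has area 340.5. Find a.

-13

Write out the shoelace sum; only the two edges meeting at B involve a:
2·Area = [((-14)·0 − a·2) + (a·(-10) − 9·0)] + 525
       = -12·a + 525 = 681
⇒ a = -13.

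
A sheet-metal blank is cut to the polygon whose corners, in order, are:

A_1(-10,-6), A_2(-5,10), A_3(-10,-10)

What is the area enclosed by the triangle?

10

Apply Gauss's area formula: 2A = Σ (x_i·y_{i+1} − x_{i+1}·y_i), indices taken mod 3.
A_1→A_2: (-10)(10) − (-5)(-6) = -130
A_2→A_3: (-5)(-10) − (-10)(10) = 150
A_3→A_1: (-10)(-6) − (-10)(-10) = -40
Σ = -20
Area = |Σ|/2 = 10.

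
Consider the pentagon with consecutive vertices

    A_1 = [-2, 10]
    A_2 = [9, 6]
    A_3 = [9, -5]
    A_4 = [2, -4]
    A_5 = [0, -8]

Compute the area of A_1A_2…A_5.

Σ = (-102) + (-99) + (-26) + (-16) + (-16) = -259
Area = |Σ|/2 = 129.5.

129.5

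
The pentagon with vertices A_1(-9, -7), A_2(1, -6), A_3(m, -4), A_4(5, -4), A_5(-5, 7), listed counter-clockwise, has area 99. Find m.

4

The doubled signed area Σ (x_i y_{i+1} − x_{i+1} y_i) is linear in m.
With m=0 it equals 190; the coefficient of m is 2 (from the two edges through A_3).
So 2·m + 190 = 2·99 = 198 ⇒ m = 4.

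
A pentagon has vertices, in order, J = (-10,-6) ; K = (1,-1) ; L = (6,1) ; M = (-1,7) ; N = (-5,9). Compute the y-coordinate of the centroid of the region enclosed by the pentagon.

Apply the shoelace (surveyor's) formula. First the cross-terms c_i = x_i·y_{i+1} − x_{i+1}·y_i:
  16, 7, 43, 26, 120  ⇒  2A = 212, A = 106.
Then Σ (y_i + y_{i+1})·c_i = 1008, so ȳ = 1008 / (6·106) = 84/53.

84/53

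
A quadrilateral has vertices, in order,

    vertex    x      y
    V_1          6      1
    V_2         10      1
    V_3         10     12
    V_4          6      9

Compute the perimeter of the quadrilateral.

28

|V_1V_2| = √((4)² + (0)²) = √16 = 4
|V_2V_3| = √((0)² + (11)²) = √121 = 11
|V_3V_4| = √((-4)² + (-3)²) = √25 = 5
|V_4V_1| = √((0)² + (-8)²) = √64 = 8
Perimeter = 4 + 11 + 5 + 8 = 28.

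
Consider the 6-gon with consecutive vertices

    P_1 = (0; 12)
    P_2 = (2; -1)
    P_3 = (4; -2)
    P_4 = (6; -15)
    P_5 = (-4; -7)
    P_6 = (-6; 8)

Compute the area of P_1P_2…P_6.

Apply the surveyor's formula: 2A = Σ (x_i·y_{i+1} − x_{i+1}·y_i), indices taken mod 6.
Σ = (-24) + (0) + (-48) + (-102) + (-74) + (-72) = -320
Area = |Σ|/2 = 160.

160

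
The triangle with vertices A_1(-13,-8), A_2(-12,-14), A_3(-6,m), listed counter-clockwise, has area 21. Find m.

-8

Write out the shoelace sum; only the two edges meeting at A_3 involve m:
2·Area = [((-12)·m − (-6)·(-14)) + ((-6)·(-8) − (-13)·m)] + 86
       = 1·m + 50 = 42
⇒ m = -8.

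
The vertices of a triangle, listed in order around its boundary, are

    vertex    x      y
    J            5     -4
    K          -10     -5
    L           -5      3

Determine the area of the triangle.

Apply Gauss's area formula: 2A = Σ (x_i·y_{i+1} − x_{i+1}·y_i), indices taken mod 3.
J→K: (5)(-5) − (-10)(-4) = -65
K→L: (-10)(3) − (-5)(-5) = -55
L→J: (-5)(-4) − (5)(3) = 5
Σ = -115
Area = |Σ|/2 = 57.5.

57.5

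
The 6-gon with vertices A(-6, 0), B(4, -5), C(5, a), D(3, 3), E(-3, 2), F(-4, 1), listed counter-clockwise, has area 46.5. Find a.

Write out the shoelace sum; only the two edges meeting at C involve a:
2·Area = [(4·a − 5·(-5)) + (5·3 − 3·a)] + 56
       = 1·a + 96 = 93
⇒ a = -3.

-3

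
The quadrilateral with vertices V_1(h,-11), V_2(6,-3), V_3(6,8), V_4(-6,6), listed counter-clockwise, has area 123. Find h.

The doubled signed area Σ (x_i y_{i+1} − x_{i+1} y_i) is linear in h.
With h=0 it equals 282; the coefficient of h is -9 (from the two edges through V_1).
So -9·h + 282 = 2·123 = 246 ⇒ h = 4.

4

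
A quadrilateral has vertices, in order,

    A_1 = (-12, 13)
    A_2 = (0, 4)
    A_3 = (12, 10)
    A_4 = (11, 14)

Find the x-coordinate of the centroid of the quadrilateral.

Apply the surveyor's formula. First the cross-terms c_i = x_i·y_{i+1} − x_{i+1}·y_i:
  -48, -48, 58, 311  ⇒  2A = 273, A = 136.5.
Then Σ (x_i + x_{i+1})·c_i = 1023, so x̄ = 1023 / (6·136.5) = 341/273.

341/273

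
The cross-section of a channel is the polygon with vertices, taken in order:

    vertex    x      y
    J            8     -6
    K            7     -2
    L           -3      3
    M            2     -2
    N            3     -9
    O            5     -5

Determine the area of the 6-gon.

Apply the surveyor's formula: 2A = Σ (x_i·y_{i+1} − x_{i+1}·y_i), indices taken mod 6.
Σ = (26) + (15) + (0) + (-12) + (30) + (10) = 69
Area = |Σ|/2 = 34.5.

34.5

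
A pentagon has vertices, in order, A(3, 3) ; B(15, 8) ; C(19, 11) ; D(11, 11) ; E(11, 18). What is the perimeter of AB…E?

|AB| = √((12)² + (5)²) = √169 = 13
|BC| = √((4)² + (3)²) = √25 = 5
|CD| = √((-8)² + (0)²) = √64 = 8
|DE| = √((0)² + (7)²) = √49 = 7
|EA| = √((-8)² + (-15)²) = √289 = 17
Perimeter = 13 + 5 + 8 + 7 + 17 = 50.

50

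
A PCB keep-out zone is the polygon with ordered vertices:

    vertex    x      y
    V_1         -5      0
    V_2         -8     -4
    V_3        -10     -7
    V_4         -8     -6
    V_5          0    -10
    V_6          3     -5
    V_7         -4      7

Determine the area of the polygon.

93

Apply the surveyor's formula: 2A = Σ (x_i·y_{i+1} − x_{i+1}·y_i), indices taken mod 7.
Σ = (20) + (16) + (4) + (80) + (30) + (1) + (35) = 186
Area = |Σ|/2 = 93.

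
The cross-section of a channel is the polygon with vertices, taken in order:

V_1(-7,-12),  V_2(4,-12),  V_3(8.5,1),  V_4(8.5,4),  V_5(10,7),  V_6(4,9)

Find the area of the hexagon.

Σ = (132) + (106) + (25.5) + (19.5) + (62) + (15) = 360
Area = |Σ|/2 = 180.

180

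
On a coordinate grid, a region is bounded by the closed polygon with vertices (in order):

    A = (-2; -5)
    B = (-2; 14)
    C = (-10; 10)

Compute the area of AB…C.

76

Apply the shoelace (surveyor's) formula: 2A = Σ (x_i·y_{i+1} − x_{i+1}·y_i), indices taken mod 3.
A→B: (-2)(14) − (-2)(-5) = -38
B→C: (-2)(10) − (-10)(14) = 120
C→A: (-10)(-5) − (-2)(10) = 70
Σ = 152
Area = |Σ|/2 = 76.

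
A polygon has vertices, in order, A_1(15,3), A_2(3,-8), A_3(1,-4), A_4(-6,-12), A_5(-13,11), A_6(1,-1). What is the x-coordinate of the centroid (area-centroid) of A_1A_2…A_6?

Apply the shoelace formula. First the cross-terms c_i = x_i·y_{i+1} − x_{i+1}·y_i:
  -129, -4, -36, -222, 2, 18  ⇒  2A = -371, A = -185.5.
Then Σ (x_i + x_{i+1})·c_i = 2324, so x̄ = 2324 / (6·(-185.5)) = -332/159.

-332/159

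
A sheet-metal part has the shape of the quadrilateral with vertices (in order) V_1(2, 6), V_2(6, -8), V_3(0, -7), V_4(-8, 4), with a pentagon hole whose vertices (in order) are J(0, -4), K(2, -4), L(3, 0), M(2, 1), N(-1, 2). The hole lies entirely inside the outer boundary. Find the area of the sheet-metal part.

87

Outer boundary:
Σ = (-52) + (-42) + (-56) + (-56) = -206
Area = |Σ|/2 = 103.
Hole:
Σ = (8) + (12) + (3) + (5) + (4) = 32
Area = |Σ|/2 = 16.
Net area = 103 − 16 = 87.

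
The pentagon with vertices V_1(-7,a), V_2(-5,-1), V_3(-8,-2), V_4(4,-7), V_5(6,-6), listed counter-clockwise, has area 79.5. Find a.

The doubled signed area Σ (x_i y_{i+1} − x_{i+1} y_i) is linear in a.
With a=0 it equals 49; the coefficient of a is 11 (from the two edges through V_1).
So 11·a + 49 = 2·79.5 = 159 ⇒ a = 10.

10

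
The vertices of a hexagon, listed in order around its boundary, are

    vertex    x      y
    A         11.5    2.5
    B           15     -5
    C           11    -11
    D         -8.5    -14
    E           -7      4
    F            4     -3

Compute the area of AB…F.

Apply the surveyor's formula: 2A = Σ (x_i·y_{i+1} − x_{i+1}·y_i), indices taken mod 6.
Cross-terms: -95, -110, -247.5, -132, 5, 44.5  ⇒  Σ = -535
Area = |Σ|/2 = 267.5.

267.5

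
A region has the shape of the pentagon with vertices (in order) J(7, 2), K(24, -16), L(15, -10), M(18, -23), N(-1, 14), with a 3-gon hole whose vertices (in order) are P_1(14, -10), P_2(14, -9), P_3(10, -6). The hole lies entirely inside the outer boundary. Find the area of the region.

Outer boundary:
J→K: (7)(-16) − (24)(2) = -160
K→L: (24)(-10) − (15)(-16) = 0
L→M: (15)(-23) − (18)(-10) = -165
M→N: (18)(14) − (-1)(-23) = 229
N→J: (-1)(2) − (7)(14) = -100
Σ = -196
Area = |Σ|/2 = 98.
Hole:
Σ = (14) + (6) + (-16) = 4
Area = |Σ|/2 = 2.
Net area = 98 − 2 = 96.

96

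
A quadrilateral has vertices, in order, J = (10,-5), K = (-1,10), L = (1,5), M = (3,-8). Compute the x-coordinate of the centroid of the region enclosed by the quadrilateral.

268/61

Apply the shoelace (surveyor's) formula. First the cross-terms c_i = x_i·y_{i+1} − x_{i+1}·y_i:
  95, -15, -23, 65  ⇒  2A = 122, A = 61.
Then Σ (x_i + x_{i+1})·c_i = 1608, so x̄ = 1608 / (6·61) = 268/61.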